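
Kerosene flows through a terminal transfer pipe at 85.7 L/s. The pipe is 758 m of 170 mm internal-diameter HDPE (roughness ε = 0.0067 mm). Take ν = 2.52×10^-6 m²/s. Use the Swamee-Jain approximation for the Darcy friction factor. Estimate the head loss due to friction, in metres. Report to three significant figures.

h_f ≈ 49.4 m

V = 4Q/(πD²) = 4·0.0857/(π·0.170²) = 3.776 m/s
Re = VD/ν = 3.776·0.170/2.52×10^-6 = 2.55×10^5 → turbulent
ε/D = 0.0067/170 = 3.94×10^-5
Swamee-Jain: f = 0.01523
h_f = f(L/D)V²/(2g) = 0.01523·(758/0.170)·3.776²/(2·9.81) = 49.35 m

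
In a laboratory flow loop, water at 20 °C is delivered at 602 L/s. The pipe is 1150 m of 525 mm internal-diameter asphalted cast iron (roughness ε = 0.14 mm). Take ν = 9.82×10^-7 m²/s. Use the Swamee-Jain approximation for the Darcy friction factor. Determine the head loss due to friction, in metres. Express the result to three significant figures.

V = 4Q/(πD²) = 4·0.602/(π·0.525²) = 2.781 m/s
Re = VD/ν = 2.781·0.525/9.82×10^-7 = 1.49×10^6 → turbulent
ε/D = 0.14/525 = 2.67×10^-4
Swamee-Jain: f = 0.01520
h_f = f(L/D)V²/(2g) = 0.01520·(1150/0.525)·2.781²/(2·9.81) = 13.13 m

h_f ≈ 13.1 m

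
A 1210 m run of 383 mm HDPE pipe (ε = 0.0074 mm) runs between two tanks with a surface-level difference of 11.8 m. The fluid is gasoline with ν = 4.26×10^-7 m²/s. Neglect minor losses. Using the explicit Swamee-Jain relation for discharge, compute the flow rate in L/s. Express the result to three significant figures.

Q ≈ 300 L/s

Swamee-Jain (Type II): Q = -0.965·√(gD⁵h_f/L)·ln[ε/(3.7D) + √(3.17ν²L/(gD³h_f))]
√(gD⁵h_f/L) = √(9.81·0.383⁵·11.8/1210) = 0.02808
ε/(3.7D) = 5.22×10^-6; √(3.17ν²L/(gD³h_f)) = 1.03×10^-5
Q = -0.965·0.02808·ln(1.557×10^-5) = 0.3000 m³/s
Check: V = 2.60 m/s, Re = 2.34×10^6, f = 0.01085, h_f = 11.8 m ≈ 11.8 m ✓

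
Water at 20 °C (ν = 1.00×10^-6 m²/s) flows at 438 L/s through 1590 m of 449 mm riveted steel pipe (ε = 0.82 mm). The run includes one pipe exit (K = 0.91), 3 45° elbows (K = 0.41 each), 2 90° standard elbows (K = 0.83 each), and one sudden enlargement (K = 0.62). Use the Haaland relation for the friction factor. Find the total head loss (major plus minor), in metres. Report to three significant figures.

H_L ≈ 33.6 m

V = 4Q/(πD²) = 2.766 m/s; V²/2g = 0.3900 m
Re = 1.24×10^6, ε/D = 0.00183 → f = 0.02305 (Haaland)
Major: h_f = f(L/D)·V²/2g = 0.02305·3541·0.3900 = 31.84 m
Minor: ΣK = 4.42; h_m = ΣK·V²/2g = 1.724 m
Total H_L = 31.84 + 1.724 = 33.56 m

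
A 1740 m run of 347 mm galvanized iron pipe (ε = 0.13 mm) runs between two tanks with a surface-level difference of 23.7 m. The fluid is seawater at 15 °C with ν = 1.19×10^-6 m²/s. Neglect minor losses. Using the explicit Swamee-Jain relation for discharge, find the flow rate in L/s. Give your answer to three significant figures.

Swamee-Jain (Type II): Q = -0.965·√(gD⁵h_f/L)·ln[ε/(3.7D) + √(3.17ν²L/(gD³h_f))]
√(gD⁵h_f/L) = √(9.81·0.347⁵·23.7/1740) = 0.02593
ε/(3.7D) = 1.01×10^-4; √(3.17ν²L/(gD³h_f)) = 2.84×10^-5
Q = -0.965·0.02593·ln(1.296×10^-4) = 0.2240 m³/s
Check: V = 2.37 m/s, Re = 6.91×10^5, f = 0.01664, h_f = 23.9 m ≈ 23.7 m ✓

Q ≈ 224 L/s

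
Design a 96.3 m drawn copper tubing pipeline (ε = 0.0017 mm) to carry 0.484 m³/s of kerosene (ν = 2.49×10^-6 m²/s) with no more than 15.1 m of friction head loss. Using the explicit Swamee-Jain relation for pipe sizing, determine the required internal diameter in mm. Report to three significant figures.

D ≈ 274 mm

Swamee-Jain (Type III): D = 0.66·[ε^1.25·(LQ²/(gh_f))^4.75 + ν·Q^9.4·(L/(gh_f))^5.2]^0.04
LQ²/(gh_f) = 0.1523; L/(gh_f) = 0.6501
Term 1 = ε^1.25·(…)^4.75 = 8.05×10^-12; Term 2 = ν·Q^9.4·(…)^5.2 = 2.89×10^-10
D = 0.66·(8.05×10^-12 + 2.89×10^-10)^0.04 = 0.2745 m = 274 mm
Check: V = 8.18 m/s, Re = 9.02×10^5, f = 0.01196, h_f = 14.3 m ≈ 15.1 m ✓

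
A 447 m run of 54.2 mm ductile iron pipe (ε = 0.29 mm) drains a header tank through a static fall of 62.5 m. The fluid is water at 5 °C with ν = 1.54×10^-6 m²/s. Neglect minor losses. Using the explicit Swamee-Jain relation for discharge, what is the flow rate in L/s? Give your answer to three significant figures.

Q ≈ 4.96 L/s

Swamee-Jain (Type II): Q = -0.965·√(gD⁵h_f/L)·ln[ε/(3.7D) + √(3.17ν²L/(gD³h_f))]
√(gD⁵h_f/L) = √(9.81·0.0542⁵·62.5/447) = 8.010×10^-4
ε/(3.7D) = 0.00145; √(3.17ν²L/(gD³h_f)) = 1.86×10^-4
Q = -0.965·8.010×10^-4·ln(0.001632) = 0.004961 m³/s
Check: V = 2.15 m/s, Re = 7.57×10^4, f = 0.03247, h_f = 63.1 m ≈ 62.5 m ✓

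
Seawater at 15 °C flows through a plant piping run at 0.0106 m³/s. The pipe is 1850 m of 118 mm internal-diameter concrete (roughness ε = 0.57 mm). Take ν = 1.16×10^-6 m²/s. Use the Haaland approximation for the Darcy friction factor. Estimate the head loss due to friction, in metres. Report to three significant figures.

V = 4Q/(πD²) = 4·0.0106/(π·0.118²) = 0.9693 m/s
Re = VD/ν = 0.9693·0.118/1.16×10^-6 = 9.86×10^4 → turbulent
ε/D = 0.57/118 = 0.00483
Haaland: f = 0.03099
h_f = f(L/D)V²/(2g) = 0.03099·(1850/0.118)·0.9693²/(2·9.81) = 23.27 m

h_f ≈ 23.3 m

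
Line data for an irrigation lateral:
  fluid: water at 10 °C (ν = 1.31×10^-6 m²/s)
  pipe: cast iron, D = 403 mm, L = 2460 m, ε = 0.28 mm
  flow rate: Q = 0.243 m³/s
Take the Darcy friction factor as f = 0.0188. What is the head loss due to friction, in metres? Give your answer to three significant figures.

V = 4Q/(πD²) = 4·0.243/(π·0.403²) = 1.905 m/s
h_f = f(L/D)V²/(2g) = 0.01880·(2460/0.403)·1.905²/(2·9.81) = 21.23 m

h_f ≈ 21.2 m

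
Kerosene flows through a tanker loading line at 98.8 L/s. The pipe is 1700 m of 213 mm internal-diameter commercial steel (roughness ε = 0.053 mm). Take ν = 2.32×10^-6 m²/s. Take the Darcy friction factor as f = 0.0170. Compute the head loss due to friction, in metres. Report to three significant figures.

h_f ≈ 53.2 m

V = 4Q/(πD²) = 4·0.0988/(π·0.213²) = 2.773 m/s
h_f = f(L/D)V²/(2g) = 0.01700·(1700/0.213)·2.773²/(2·9.81) = 53.17 m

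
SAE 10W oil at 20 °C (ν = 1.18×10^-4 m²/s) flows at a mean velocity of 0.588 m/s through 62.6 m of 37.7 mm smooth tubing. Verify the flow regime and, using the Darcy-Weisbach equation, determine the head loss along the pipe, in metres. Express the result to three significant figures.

h_f ≈ 9.97 m

Re = VD/ν = 0.588·0.03770/1.18×10^-4 = 188 → laminar (Re < 2300)
f = 64/Re = 0.3407
h_f = f(L/D)V²/(2g) = 0.3407·(62.6/0.03770)·0.588²/(2·9.81) = 9.969 m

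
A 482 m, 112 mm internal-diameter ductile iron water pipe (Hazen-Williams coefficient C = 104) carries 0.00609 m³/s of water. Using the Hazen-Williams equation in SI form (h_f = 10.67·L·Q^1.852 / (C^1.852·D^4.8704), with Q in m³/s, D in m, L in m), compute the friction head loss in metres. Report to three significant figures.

h_f ≈ 3.19 m

h_f = 10.67·482·0.00609^1.852 / (104^1.852·0.112^4.8704) = 3.188 m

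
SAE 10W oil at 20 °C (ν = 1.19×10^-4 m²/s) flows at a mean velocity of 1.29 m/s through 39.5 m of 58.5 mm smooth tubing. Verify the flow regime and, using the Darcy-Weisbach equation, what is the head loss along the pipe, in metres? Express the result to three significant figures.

h_f ≈ 5.78 m

Re = VD/ν = 1.29·0.05850/1.19×10^-4 = 634 → laminar (Re < 2300)
f = 64/Re = 0.1009
h_f = f(L/D)V²/(2g) = 0.1009·(39.5/0.05850)·1.29²/(2·9.81) = 5.780 m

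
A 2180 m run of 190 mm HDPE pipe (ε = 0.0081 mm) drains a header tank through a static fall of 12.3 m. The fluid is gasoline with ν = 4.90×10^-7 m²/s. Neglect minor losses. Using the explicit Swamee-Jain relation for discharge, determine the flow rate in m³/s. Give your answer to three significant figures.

Q ≈ 0.0350 m³/s

Swamee-Jain (Type II): Q = -0.965·√(gD⁵h_f/L)·ln[ε/(3.7D) + √(3.17ν²L/(gD³h_f))]
√(gD⁵h_f/L) = √(9.81·0.190⁵·12.3/2180) = 0.003702
ε/(3.7D) = 1.15×10^-5; √(3.17ν²L/(gD³h_f)) = 4.48×10^-5
Q = -0.965·0.003702·ln(5.630×10^-5) = 0.03496 m³/s
Check: V = 1.23 m/s, Re = 4.78×10^5, f = 0.01383, h_f = 12.3 m ≈ 12.3 m ✓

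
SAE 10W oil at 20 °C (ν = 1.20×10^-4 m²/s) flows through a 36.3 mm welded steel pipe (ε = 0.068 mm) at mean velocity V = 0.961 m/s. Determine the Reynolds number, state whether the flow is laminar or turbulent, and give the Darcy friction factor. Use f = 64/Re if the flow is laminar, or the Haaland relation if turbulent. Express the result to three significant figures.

Re ≈ 291; laminar; f = 64/Re ≈ 0.220

Re = VD/ν = 0.9610·0.0363/1.20×10^-4 = 291
Re < 2300 → laminar → f = 64/Re = 0.2202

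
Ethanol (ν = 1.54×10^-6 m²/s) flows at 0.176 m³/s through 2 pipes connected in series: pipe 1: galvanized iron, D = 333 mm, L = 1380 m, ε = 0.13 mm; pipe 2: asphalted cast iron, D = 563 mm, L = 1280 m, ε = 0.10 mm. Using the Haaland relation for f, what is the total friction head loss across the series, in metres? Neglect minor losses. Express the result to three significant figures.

H ≈ 15.6 m

Pipe 1: V = 2.021 m/s, Re = 4.37×10^5, ε/D = 3.90×10^-4, f = 0.01697, h_1 = f(L/D)V²/2g = 14.64 m
Pipe 2: V = 0.7070 m/s, Re = 2.58×10^5, ε/D = 1.78×10^-4, f = 0.01617, h_2 = f(L/D)V²/2g = 0.9366 m
Series → Q common, losses add: H = Σh = 15.57 m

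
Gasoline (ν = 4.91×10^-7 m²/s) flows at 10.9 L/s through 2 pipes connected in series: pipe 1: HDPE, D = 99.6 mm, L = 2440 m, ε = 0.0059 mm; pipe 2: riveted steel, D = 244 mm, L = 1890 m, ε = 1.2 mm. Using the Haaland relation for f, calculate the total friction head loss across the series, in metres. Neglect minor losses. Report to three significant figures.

H ≈ 37.3 m

Pipe 1: V = 1.399 m/s, Re = 2.84×10^5, ε/D = 5.92×10^-5, f = 0.01500, h_1 = f(L/D)V²/2g = 36.65 m
Pipe 2: V = 0.2331 m/s, Re = 1.16×10^5, ε/D = 0.00492, f = 0.03102, h_2 = f(L/D)V²/2g = 0.6655 m
Series → Q common, losses add: H = Σh = 37.31 m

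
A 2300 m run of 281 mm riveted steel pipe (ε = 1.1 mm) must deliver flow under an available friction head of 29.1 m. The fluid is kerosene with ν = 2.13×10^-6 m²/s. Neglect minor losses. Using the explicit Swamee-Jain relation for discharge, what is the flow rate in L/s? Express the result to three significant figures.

Q ≈ 96.6 L/s

Swamee-Jain (Type II): Q = -0.965·√(gD⁵h_f/L)·ln[ε/(3.7D) + √(3.17ν²L/(gD³h_f))]
√(gD⁵h_f/L) = √(9.81·0.281⁵·29.1/2300) = 0.01475
ε/(3.7D) = 0.00106; √(3.17ν²L/(gD³h_f)) = 7.23×10^-5
Q = -0.965·0.01475·ln(0.001130) = 0.09656 m³/s
Check: V = 1.56 m/s, Re = 2.05×10^5, f = 0.02896, h_f = 29.3 m ≈ 29.1 m ✓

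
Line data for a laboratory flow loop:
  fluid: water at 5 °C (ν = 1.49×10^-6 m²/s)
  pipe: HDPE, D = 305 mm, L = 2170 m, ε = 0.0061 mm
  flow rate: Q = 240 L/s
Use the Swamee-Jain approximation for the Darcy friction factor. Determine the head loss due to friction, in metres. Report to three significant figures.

h_f ≈ 50.1 m

V = 4Q/(πD²) = 4·0.240/(π·0.305²) = 3.285 m/s
Re = VD/ν = 3.285·0.305/1.49×10^-6 = 6.72×10^5 → turbulent
ε/D = 0.0061/305 = 2.00×10^-5
Swamee-Jain: f = 0.01280
h_f = f(L/D)V²/(2g) = 0.01280·(2170/0.305)·3.285²/(2·9.81) = 50.09 m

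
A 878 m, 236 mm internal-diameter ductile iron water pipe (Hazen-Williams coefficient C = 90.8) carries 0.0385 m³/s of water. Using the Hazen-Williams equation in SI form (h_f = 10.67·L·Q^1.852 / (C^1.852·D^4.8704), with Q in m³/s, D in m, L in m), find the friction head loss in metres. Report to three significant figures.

h_f ≈ 6.02 m

h_f = 10.67·878·0.0385^1.852 / (90.8^1.852·0.236^4.8704) = 6.022 m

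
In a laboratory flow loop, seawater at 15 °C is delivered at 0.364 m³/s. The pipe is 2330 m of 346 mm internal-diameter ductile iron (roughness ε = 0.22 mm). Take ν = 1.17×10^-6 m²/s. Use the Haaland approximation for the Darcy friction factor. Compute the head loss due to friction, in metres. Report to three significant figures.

V = 4Q/(πD²) = 4·0.364/(π·0.346²) = 3.871 m/s
Re = VD/ν = 3.871·0.346/1.17×10^-6 = 1.14×10^6 → turbulent
ε/D = 0.22/346 = 6.36×10^-4
Haaland: f = 0.01800
h_f = f(L/D)V²/(2g) = 0.01800·(2330/0.346)·3.871²/(2·9.81) = 92.58 m

h_f ≈ 92.6 m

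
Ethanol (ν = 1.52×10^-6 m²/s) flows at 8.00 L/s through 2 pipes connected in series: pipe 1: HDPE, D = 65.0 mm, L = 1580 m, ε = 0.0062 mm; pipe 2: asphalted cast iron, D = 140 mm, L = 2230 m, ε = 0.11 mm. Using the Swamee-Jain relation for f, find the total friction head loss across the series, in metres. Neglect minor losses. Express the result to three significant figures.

H ≈ 137 m

Pipe 1: V = 2.411 m/s, Re = 1.03×10^5, ε/D = 9.54×10^-5, f = 0.01832, h_1 = f(L/D)V²/2g = 131.9 m
Pipe 2: V = 0.5197 m/s, Re = 4.79×10^4, ε/D = 7.86×10^-4, f = 0.02369, h_2 = f(L/D)V²/2g = 5.195 m
Series → Q common, losses add: H = Σh = 137.1 m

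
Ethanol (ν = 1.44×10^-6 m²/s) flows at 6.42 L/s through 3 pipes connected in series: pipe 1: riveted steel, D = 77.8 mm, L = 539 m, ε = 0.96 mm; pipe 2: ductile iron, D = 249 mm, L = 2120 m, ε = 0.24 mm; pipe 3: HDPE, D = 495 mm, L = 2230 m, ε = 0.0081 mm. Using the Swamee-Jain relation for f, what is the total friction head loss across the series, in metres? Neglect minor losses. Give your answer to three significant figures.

H ≈ 27.1 m

Pipe 1: V = 1.350 m/s, Re = 7.30×10^4, ε/D = 0.0123, f = 0.04177, h_1 = f(L/D)V²/2g = 26.90 m
Pipe 2: V = 0.1318 m/s, Re = 2.28×10^4, ε/D = 9.64×10^-4, f = 0.02735, h_2 = f(L/D)V²/2g = 0.2063 m
Pipe 3: V = 0.03336 m/s, Re = 1.15×10^4, ε/D = 1.64×10^-5, f = 0.02987, h_3 = f(L/D)V²/2g = 0.007633 m
Series → Q common, losses add: H = Σh = 27.11 m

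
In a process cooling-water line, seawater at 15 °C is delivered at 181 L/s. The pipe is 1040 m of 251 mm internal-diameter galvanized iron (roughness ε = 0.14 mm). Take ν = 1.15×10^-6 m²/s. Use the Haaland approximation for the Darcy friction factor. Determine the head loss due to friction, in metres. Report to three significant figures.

h_f ≈ 49.9 m

V = 4Q/(πD²) = 4·0.181/(π·0.251²) = 3.658 m/s
Re = VD/ν = 3.658·0.251/1.15×10^-6 = 7.98×10^5 → turbulent
ε/D = 0.14/251 = 5.58×10^-4
Haaland: f = 0.01766
h_f = f(L/D)V²/(2g) = 0.01766·(1040/0.251)·3.658²/(2·9.81) = 49.89 m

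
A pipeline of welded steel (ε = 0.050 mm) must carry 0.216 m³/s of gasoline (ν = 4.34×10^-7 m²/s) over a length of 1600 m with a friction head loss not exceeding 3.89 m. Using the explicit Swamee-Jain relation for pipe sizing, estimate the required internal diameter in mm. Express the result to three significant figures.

Swamee-Jain (Type III): D = 0.66·[ε^1.25·(LQ²/(gh_f))^4.75 + ν·Q^9.4·(L/(gh_f))^5.2]^0.04
LQ²/(gh_f) = 1.956; L/(gh_f) = 41.93
Term 1 = ε^1.25·(…)^4.75 = 1.02×10^-4; Term 2 = ν·Q^9.4·(…)^5.2 = 6.58×10^-5
D = 0.66·(1.02×10^-4 + 6.58×10^-5)^0.04 = 0.4661 m = 466 mm
Check: V = 1.27 m/s, Re = 1.36×10^6, f = 0.01331, h_f = 3.73 m ≈ 3.89 m ✓

D ≈ 466 mm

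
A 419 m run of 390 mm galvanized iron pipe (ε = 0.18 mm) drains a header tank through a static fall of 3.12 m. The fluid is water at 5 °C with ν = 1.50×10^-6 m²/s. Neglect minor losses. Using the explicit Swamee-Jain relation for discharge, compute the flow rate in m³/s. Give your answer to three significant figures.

Swamee-Jain (Type II): Q = -0.965·√(gD⁵h_f/L)·ln[ε/(3.7D) + √(3.17ν²L/(gD³h_f))]
√(gD⁵h_f/L) = √(9.81·0.390⁵·3.12/419) = 0.02567
ε/(3.7D) = 1.25×10^-4; √(3.17ν²L/(gD³h_f)) = 4.06×10^-5
Q = -0.965·0.02567·ln(1.653×10^-4) = 0.2157 m³/s
Check: V = 1.81 m/s, Re = 4.70×10^5, f = 0.01759, h_f = 3.14 m ≈ 3.12 m ✓

Q ≈ 0.216 m³/s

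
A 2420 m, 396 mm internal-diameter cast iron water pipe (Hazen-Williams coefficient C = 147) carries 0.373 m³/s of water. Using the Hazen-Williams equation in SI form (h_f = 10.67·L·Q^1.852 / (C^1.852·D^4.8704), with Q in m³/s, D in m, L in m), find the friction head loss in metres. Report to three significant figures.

h_f ≈ 36.7 m

h_f = 10.67·2420·0.373^1.852 / (147^1.852·0.396^4.8704) = 36.67 m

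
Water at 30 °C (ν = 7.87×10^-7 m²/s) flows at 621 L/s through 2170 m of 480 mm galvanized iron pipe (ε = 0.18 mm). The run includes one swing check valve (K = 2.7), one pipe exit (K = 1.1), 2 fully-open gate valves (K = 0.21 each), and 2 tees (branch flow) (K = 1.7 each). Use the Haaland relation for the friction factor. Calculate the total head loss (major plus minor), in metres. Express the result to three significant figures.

H_L ≈ 47.9 m

V = 4Q/(πD²) = 3.432 m/s; V²/2g = 0.6003 m
Re = 2.09×10^6, ε/D = 3.75×10^-4 → f = 0.01597 (Haaland)
Major: h_f = f(L/D)·V²/2g = 0.01597·4521·0.6003 = 43.33 m
Minor: ΣK = 7.62; h_m = ΣK·V²/2g = 4.574 m
Total H_L = 43.33 + 4.574 = 47.91 m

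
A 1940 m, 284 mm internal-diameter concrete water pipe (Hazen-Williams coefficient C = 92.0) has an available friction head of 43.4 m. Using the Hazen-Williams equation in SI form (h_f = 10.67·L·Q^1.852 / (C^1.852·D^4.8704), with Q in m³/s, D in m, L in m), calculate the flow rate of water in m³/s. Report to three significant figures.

Rearranging: Q = [h_f·C^1.852·D^4.8704 / (10.67·L)]^(1/1.852)
Q = [43.4·92.0^1.852·0.284^4.8704 / (10.67·1940)]^0.540 = 0.1202 m³/s

Q ≈ 0.120 m³/s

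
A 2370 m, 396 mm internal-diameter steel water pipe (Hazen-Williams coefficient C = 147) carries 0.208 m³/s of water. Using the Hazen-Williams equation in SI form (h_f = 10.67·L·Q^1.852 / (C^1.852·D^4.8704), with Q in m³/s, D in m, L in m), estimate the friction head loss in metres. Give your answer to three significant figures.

h_f = 10.67·2370·0.208^1.852 / (147^1.852·0.396^4.8704) = 12.18 m

h_f ≈ 12.2 m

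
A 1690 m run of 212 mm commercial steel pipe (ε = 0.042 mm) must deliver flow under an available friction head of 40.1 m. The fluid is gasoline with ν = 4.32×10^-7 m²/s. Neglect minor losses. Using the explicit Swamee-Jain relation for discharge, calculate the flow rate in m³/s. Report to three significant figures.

Q ≈ 0.0922 m³/s

Swamee-Jain (Type II): Q = -0.965·√(gD⁵h_f/L)·ln[ε/(3.7D) + √(3.17ν²L/(gD³h_f))]
√(gD⁵h_f/L) = √(9.81·0.212⁵·40.1/1690) = 0.009984
ε/(3.7D) = 5.35×10^-5; √(3.17ν²L/(gD³h_f)) = 1.63×10^-5
Q = -0.965·0.009984·ln(6.988×10^-5) = 0.09219 m³/s
Check: V = 2.61 m/s, Re = 1.28×10^6, f = 0.01456, h_f = 40.4 m ≈ 40.1 m ✓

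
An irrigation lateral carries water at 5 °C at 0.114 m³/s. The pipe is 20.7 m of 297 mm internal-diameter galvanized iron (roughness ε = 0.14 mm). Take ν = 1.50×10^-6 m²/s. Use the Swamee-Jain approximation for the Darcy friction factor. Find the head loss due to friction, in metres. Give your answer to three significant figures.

V = 4Q/(πD²) = 4·0.114/(π·0.297²) = 1.646 m/s
Re = VD/ν = 1.646·0.297/1.50×10^-6 = 3.26×10^5 → turbulent
ε/D = 0.14/297 = 4.71×10^-4
Swamee-Jain: f = 0.01806
h_f = f(L/D)V²/(2g) = 0.01806·(20.7/0.297)·1.646²/(2·9.81) = 0.1737 m

h_f ≈ 0.174 m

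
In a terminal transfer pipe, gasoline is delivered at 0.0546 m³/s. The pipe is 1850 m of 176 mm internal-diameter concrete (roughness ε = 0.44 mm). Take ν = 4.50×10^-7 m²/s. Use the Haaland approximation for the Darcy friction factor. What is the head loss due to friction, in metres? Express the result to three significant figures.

V = 4Q/(πD²) = 4·0.0546/(π·0.176²) = 2.244 m/s
Re = VD/ν = 2.244·0.176/4.50×10^-7 = 8.78×10^5 → turbulent
ε/D = 0.44/176 = 0.00250
Haaland: f = 0.02508
h_f = f(L/D)V²/(2g) = 0.02508·(1850/0.176)·2.244²/(2·9.81) = 67.68 m

h_f ≈ 67.7 m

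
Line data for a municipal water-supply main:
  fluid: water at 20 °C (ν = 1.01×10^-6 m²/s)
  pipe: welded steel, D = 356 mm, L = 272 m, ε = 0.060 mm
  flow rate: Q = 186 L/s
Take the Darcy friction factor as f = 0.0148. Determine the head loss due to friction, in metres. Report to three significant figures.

h_f ≈ 2.01 m

V = 4Q/(πD²) = 4·0.186/(π·0.356²) = 1.869 m/s
h_f = f(L/D)V²/(2g) = 0.01480·(272/0.356)·1.869²/(2·9.81) = 2.012 m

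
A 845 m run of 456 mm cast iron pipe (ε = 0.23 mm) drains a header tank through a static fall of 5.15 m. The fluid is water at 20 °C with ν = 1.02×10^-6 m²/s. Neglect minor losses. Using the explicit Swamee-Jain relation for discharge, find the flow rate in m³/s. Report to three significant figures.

Q ≈ 0.289 m³/s

Swamee-Jain (Type II): Q = -0.965·√(gD⁵h_f/L)·ln[ε/(3.7D) + √(3.17ν²L/(gD³h_f))]
√(gD⁵h_f/L) = √(9.81·0.456⁵·5.15/845) = 0.03433
ε/(3.7D) = 1.36×10^-4; √(3.17ν²L/(gD³h_f)) = 2.41×10^-5
Q = -0.965·0.03433·ln(1.604×10^-4) = 0.2895 m³/s
Check: V = 1.77 m/s, Re = 7.92×10^5, f = 0.01746, h_f = 5.18 m ≈ 5.15 m ✓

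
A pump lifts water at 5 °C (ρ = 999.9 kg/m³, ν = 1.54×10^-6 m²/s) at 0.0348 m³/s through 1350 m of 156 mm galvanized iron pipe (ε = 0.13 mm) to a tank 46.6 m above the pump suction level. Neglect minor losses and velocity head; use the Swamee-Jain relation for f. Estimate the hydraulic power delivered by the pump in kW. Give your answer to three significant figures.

P_hyd ≈ 26.2 kW

V = 4Q/(πD²) = 1.821 m/s; Re = 1.84×10^5; ε/D = 8.33×10^-4; f = 0.02062
h_f = f(L/D)V²/2g = 30.15 m
Total head H = z + h_f = 46.6 + 30.15 = 76.75 m
P_hyd = ρgQH = 999.9·9.81·0.0348·76.75 = 26.20 kW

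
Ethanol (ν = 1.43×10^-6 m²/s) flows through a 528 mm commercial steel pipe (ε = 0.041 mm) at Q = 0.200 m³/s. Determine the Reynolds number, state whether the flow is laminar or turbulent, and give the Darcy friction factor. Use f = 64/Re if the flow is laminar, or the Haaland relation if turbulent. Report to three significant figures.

V = 4Q/(πD²) = 0.9134 m/s
Re = VD/ν = 0.9134·0.528/1.43×10^-6 = 3.37×10^5
Re > 4000 → turbulent; ε/D = 7.77×10^-5
Haaland: f = 0.01477

Re ≈ 3.37×10^5; turbulent; f ≈ 0.0148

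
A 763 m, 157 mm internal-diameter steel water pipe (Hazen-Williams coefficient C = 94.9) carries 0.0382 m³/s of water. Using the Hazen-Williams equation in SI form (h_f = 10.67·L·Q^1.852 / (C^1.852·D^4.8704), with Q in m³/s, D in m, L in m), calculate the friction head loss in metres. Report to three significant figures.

h_f ≈ 34.6 m

h_f = 10.67·763·0.0382^1.852 / (94.9^1.852·0.157^4.8704) = 34.60 m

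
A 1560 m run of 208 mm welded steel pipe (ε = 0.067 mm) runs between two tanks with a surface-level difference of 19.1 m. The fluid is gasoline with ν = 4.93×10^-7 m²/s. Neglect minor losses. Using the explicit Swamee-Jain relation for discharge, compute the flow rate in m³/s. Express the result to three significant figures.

Q ≈ 0.0599 m³/s

Swamee-Jain (Type II): Q = -0.965·√(gD⁵h_f/L)·ln[ε/(3.7D) + √(3.17ν²L/(gD³h_f))]
√(gD⁵h_f/L) = √(9.81·0.208⁵·19.1/1560) = 0.006838
ε/(3.7D) = 8.71×10^-5; √(3.17ν²L/(gD³h_f)) = 2.67×10^-5
Q = -0.965·0.006838·ln(1.138×10^-4) = 0.05993 m³/s
Check: V = 1.76 m/s, Re = 7.44×10^5, f = 0.01617, h_f = 19.2 m ≈ 19.1 m ✓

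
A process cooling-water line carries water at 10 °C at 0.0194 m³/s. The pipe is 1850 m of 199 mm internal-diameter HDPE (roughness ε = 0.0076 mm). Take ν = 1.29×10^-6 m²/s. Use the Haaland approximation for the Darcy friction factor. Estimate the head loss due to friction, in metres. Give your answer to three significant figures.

h_f ≈ 3.34 m

V = 4Q/(πD²) = 4·0.0194/(π·0.199²) = 0.6237 m/s
Re = VD/ν = 0.6237·0.199/1.29×10^-6 = 9.62×10^4 → turbulent
ε/D = 0.0076/199 = 3.82×10^-5
Haaland: f = 0.01812
h_f = f(L/D)V²/(2g) = 0.01812·(1850/0.199)·0.6237²/(2·9.81) = 3.340 m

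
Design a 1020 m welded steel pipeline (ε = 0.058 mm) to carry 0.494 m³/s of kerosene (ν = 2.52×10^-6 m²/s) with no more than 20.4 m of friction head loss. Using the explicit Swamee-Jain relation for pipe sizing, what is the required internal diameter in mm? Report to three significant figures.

D ≈ 435 mm

Swamee-Jain (Type III): D = 0.66·[ε^1.25·(LQ²/(gh_f))^4.75 + ν·Q^9.4·(L/(gh_f))^5.2]^0.04
LQ²/(gh_f) = 1.244; L/(gh_f) = 5.097
Term 1 = ε^1.25·(…)^4.75 = 1.43×10^-5; Term 2 = ν·Q^9.4·(…)^5.2 = 1.59×10^-5
D = 0.66·(1.43×10^-5 + 1.59×10^-5)^0.04 = 0.4352 m = 435 mm
Check: V = 3.32 m/s, Re = 5.73×10^5, f = 0.01464, h_f = 19.3 m ≈ 20.4 m ✓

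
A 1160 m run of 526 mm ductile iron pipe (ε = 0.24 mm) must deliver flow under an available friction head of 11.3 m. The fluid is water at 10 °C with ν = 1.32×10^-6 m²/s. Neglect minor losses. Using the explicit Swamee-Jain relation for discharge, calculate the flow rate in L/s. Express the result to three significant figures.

Swamee-Jain (Type II): Q = -0.965·√(gD⁵h_f/L)·ln[ε/(3.7D) + √(3.17ν²L/(gD³h_f))]
√(gD⁵h_f/L) = √(9.81·0.526⁵·11.3/1160) = 0.06203
ε/(3.7D) = 1.23×10^-4; √(3.17ν²L/(gD³h_f)) = 1.99×10^-5
Q = -0.965·0.06203·ln(1.432×10^-4) = 0.5298 m³/s
Check: V = 2.44 m/s, Re = 9.72×10^5, f = 0.01701, h_f = 11.4 m ≈ 11.3 m ✓

Q ≈ 530 L/s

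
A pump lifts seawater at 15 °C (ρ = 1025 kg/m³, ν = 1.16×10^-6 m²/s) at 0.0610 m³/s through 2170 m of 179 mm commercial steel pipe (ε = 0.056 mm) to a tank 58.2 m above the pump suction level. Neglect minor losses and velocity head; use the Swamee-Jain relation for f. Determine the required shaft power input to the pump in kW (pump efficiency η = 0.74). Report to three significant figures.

P_shaft ≈ 98.9 kW

V = 4Q/(πD²) = 2.424 m/s; Re = 3.74×10^5; ε/D = 3.13×10^-4; f = 0.01683
h_f = f(L/D)V²/2g = 61.10 m
Total head H = z + h_f = 58.2 + 61.10 = 119.3 m
P_hyd = ρgQH = 1025·9.81·0.0610·119.3 = 73.18 kW
P_shaft = P_hyd/η = 73.18/0.74 = 98.89 kW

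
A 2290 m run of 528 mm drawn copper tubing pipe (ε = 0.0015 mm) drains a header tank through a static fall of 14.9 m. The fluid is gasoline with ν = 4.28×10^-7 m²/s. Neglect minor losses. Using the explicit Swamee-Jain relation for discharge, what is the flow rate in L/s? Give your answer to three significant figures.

Q ≈ 576 L/s

Swamee-Jain (Type II): Q = -0.965·√(gD⁵h_f/L)·ln[ε/(3.7D) + √(3.17ν²L/(gD³h_f))]
√(gD⁵h_f/L) = √(9.81·0.528⁵·14.9/2290) = 0.05118
ε/(3.7D) = 7.68×10^-7; √(3.17ν²L/(gD³h_f)) = 7.86×10^-6
Q = -0.965·0.05118·ln(8.629×10^-6) = 0.5759 m³/s
Check: V = 2.63 m/s, Re = 3.24×10^6, f = 0.009761, h_f = 14.9 m ≈ 14.9 m ✓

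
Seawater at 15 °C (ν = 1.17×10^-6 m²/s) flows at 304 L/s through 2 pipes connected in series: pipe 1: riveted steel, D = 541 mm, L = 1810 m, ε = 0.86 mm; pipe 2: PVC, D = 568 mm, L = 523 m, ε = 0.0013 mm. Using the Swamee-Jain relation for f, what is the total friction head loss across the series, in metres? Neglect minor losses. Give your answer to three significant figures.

H ≈ 7.58 m

Pipe 1: V = 1.322 m/s, Re = 6.12×10^5, ε/D = 0.00159, f = 0.02251, h_1 = f(L/D)V²/2g = 6.714 m
Pipe 2: V = 1.200 m/s, Re = 5.82×10^5, ε/D = 2.29×10^-6, f = 0.01278, h_2 = f(L/D)V²/2g = 0.8634 m
Series → Q common, losses add: H = Σh = 7.578 m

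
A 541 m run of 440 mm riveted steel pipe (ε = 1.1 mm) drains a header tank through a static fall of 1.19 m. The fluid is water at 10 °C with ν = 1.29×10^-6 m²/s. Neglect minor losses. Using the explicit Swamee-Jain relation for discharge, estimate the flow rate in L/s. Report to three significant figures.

Q ≈ 131 L/s

Swamee-Jain (Type II): Q = -0.965·√(gD⁵h_f/L)·ln[ε/(3.7D) + √(3.17ν²L/(gD³h_f))]
√(gD⁵h_f/L) = √(9.81·0.440⁵·1.19/541) = 0.01886
ε/(3.7D) = 6.76×10^-4; √(3.17ν²L/(gD³h_f)) = 5.36×10^-5
Q = -0.965·0.01886·ln(7.292×10^-4) = 0.1315 m³/s
Check: V = 0.865 m/s, Re = 2.95×10^5, f = 0.02555, h_f = 1.20 m ≈ 1.19 m ✓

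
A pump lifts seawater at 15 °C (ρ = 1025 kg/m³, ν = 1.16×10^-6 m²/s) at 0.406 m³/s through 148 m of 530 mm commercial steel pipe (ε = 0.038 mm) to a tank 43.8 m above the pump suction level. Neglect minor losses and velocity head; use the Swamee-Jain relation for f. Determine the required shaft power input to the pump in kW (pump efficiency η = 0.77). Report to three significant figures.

V = 4Q/(πD²) = 1.840 m/s; Re = 8.41×10^5; ε/D = 7.17×10^-5; f = 0.01329
h_f = f(L/D)V²/2g = 0.6408 m
Total head H = z + h_f = 43.8 + 0.6408 = 44.44 m
P_hyd = ρgQH = 1025·9.81·0.406·44.44 = 181.4 kW
P_shaft = P_hyd/η = 181.4/0.77 = 235.6 kW

P_shaft ≈ 236 kW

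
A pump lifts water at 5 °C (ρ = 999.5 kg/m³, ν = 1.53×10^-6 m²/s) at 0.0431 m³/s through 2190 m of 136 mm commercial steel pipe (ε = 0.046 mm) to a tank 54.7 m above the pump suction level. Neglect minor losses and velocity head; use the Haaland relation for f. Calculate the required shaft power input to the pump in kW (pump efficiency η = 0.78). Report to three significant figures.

P_shaft ≈ 97.2 kW

V = 4Q/(πD²) = 2.967 m/s; Re = 2.64×10^5; ε/D = 3.38×10^-4; f = 0.01726
h_f = f(L/D)V²/2g = 124.7 m
Total head H = z + h_f = 54.7 + 124.7 = 179.4 m
P_hyd = ρgQH = 999.5·9.81·0.0431·179.4 = 75.81 kW
P_shaft = P_hyd/η = 75.81/0.78 = 97.19 kW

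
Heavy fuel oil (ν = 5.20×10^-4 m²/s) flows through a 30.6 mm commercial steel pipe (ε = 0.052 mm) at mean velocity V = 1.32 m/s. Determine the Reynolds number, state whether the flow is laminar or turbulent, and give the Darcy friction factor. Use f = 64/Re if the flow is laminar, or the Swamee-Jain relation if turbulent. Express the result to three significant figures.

Re = VD/ν = 1.320·0.0306/5.20×10^-4 = 77.7
Re < 2300 → laminar → f = 64/Re = 0.8239

Re ≈ 77.7; laminar; f = 64/Re ≈ 0.824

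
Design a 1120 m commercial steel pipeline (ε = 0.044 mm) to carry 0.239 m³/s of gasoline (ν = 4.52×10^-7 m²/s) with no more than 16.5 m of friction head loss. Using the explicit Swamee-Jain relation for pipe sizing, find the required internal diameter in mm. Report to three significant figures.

Swamee-Jain (Type III): D = 0.66·[ε^1.25·(LQ²/(gh_f))^4.75 + ν·Q^9.4·(L/(gh_f))^5.2]^0.04
LQ²/(gh_f) = 0.3952; L/(gh_f) = 6.919
Term 1 = ε^1.25·(…)^4.75 = 4.36×10^-8; Term 2 = ν·Q^9.4·(…)^5.2 = 1.52×10^-8
D = 0.66·(4.36×10^-8 + 1.52×10^-8)^0.04 = 0.3391 m = 339 mm
Check: V = 2.65 m/s, Re = 1.99×10^6, f = 0.01337, h_f = 15.8 m ≈ 16.5 m ✓

D ≈ 339 mm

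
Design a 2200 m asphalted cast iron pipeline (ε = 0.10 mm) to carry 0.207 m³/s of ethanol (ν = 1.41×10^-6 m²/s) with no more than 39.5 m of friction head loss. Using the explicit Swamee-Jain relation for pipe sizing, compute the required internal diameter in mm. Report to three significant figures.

Swamee-Jain (Type III): D = 0.66·[ε^1.25·(LQ²/(gh_f))^4.75 + ν·Q^9.4·(L/(gh_f))^5.2]^0.04
LQ²/(gh_f) = 0.2433; L/(gh_f) = 5.677
Term 1 = ε^1.25·(…)^4.75 = 1.21×10^-8; Term 2 = ν·Q^9.4·(…)^5.2 = 4.37×10^-9
D = 0.66·(1.21×10^-8 + 4.37×10^-9)^0.04 = 0.3223 m = 322 mm
Check: V = 2.54 m/s, Re = 5.80×10^5, f = 0.01630, h_f = 36.5 m ≈ 39.5 m ✓

D ≈ 322 mm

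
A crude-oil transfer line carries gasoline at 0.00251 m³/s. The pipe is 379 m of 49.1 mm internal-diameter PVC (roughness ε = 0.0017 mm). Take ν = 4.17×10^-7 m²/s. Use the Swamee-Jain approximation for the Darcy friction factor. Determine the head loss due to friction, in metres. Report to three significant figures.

h_f ≈ 11.5 m

V = 4Q/(πD²) = 4·0.00251/(π·0.0491²) = 1.326 m/s
Re = VD/ν = 1.326·0.0491/4.17×10^-7 = 1.56×10^5 → turbulent
ε/D = 0.0017/49.1 = 3.46×10^-5
Swamee-Jain: f = 0.01658
h_f = f(L/D)V²/(2g) = 0.01658·(379/0.0491)·1.326²/(2·9.81) = 11.46 m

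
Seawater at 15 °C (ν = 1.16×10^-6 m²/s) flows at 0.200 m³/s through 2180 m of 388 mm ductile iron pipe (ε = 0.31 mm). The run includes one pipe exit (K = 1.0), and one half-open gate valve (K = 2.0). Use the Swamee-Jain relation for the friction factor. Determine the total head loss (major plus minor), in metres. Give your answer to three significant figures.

H_L ≈ 16.3 m

V = 4Q/(πD²) = 1.692 m/s; V²/2g = 0.1458 m
Re = 5.66×10^5, ε/D = 7.99×10^-4 → f = 0.01934 (Swamee-Jain)
Major: h_f = f(L/D)·V²/2g = 0.01934·5619·0.1458 = 15.85 m
Minor: ΣK = 3.00; h_m = ΣK·V²/2g = 0.4375 m
Total H_L = 15.85 + 0.4375 = 16.29 m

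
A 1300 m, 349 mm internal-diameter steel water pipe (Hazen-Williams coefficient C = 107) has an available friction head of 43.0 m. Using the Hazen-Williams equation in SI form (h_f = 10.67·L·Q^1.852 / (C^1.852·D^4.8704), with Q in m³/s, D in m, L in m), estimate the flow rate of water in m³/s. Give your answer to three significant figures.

Rearranging: Q = [h_f·C^1.852·D^4.8704 / (10.67·L)]^(1/1.852)
Q = [43.0·107^1.852·0.349^4.8704 / (10.67·1300)]^0.540 = 0.2969 m³/s

Q ≈ 0.297 m³/s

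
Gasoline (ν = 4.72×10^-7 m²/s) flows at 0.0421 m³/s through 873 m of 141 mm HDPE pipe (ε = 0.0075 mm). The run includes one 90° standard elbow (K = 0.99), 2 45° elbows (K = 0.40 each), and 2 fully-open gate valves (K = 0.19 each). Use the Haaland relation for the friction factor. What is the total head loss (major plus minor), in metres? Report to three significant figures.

H_L ≈ 30.4 m

V = 4Q/(πD²) = 2.696 m/s; V²/2g = 0.3705 m
Re = 8.05×10^5, ε/D = 5.32×10^-5 → f = 0.01289 (Haaland)
Major: h_f = f(L/D)·V²/2g = 0.01289·6191·0.3705 = 29.57 m
Minor: ΣK = 2.17; h_m = ΣK·V²/2g = 0.8040 m
Total H_L = 29.57 + 0.8040 = 30.37 m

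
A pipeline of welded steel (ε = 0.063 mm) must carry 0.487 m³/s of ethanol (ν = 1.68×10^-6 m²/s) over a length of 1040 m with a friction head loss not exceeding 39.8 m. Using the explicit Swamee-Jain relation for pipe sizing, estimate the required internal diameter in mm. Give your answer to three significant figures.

Swamee-Jain (Type III): D = 0.66·[ε^1.25·(LQ²/(gh_f))^4.75 + ν·Q^9.4·(L/(gh_f))^5.2]^0.04
LQ²/(gh_f) = 0.6317; L/(gh_f) = 2.664
Term 1 = ε^1.25·(…)^4.75 = 6.33×10^-7; Term 2 = ν·Q^9.4·(…)^5.2 = 3.17×10^-7
D = 0.66·(6.33×10^-7 + 3.17×10^-7)^0.04 = 0.3790 m = 379 mm
Check: V = 4.32 m/s, Re = 9.74×10^5, f = 0.01441, h_f = 37.5 m ≈ 39.8 m ✓

D ≈ 379 mm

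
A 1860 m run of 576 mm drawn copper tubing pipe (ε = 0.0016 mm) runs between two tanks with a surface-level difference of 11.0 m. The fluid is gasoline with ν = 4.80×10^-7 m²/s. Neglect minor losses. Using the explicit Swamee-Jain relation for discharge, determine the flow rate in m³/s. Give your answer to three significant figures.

Q ≈ 0.681 m³/s

Swamee-Jain (Type II): Q = -0.965·√(gD⁵h_f/L)·ln[ε/(3.7D) + √(3.17ν²L/(gD³h_f))]
√(gD⁵h_f/L) = √(9.81·0.576⁵·11.0/1860) = 0.06065
ε/(3.7D) = 7.51×10^-7; √(3.17ν²L/(gD³h_f)) = 8.12×10^-6
Q = -0.965·0.06065·ln(8.867×10^-6) = 0.6809 m³/s
Check: V = 2.61 m/s, Re = 3.14×10^6, f = 0.009805, h_f = 11.0 m ≈ 11.0 m ✓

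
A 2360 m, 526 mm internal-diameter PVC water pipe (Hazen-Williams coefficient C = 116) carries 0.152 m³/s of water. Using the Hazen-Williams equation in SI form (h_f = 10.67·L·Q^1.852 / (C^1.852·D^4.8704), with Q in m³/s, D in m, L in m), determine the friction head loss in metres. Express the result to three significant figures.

h_f = 10.67·2360·0.152^1.852 / (116^1.852·0.526^4.8704) = 2.639 m

h_f ≈ 2.64 m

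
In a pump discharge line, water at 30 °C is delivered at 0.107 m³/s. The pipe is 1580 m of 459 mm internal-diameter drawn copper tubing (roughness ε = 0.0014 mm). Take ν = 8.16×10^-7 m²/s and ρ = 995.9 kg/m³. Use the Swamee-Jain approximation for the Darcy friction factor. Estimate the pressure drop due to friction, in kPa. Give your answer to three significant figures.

V = 4Q/(πD²) = 4·0.107/(π·0.459²) = 0.6466 m/s
Re = VD/ν = 0.6466·0.459/8.16×10^-7 = 3.64×10^5 → turbulent
ε/D = 0.0014/459 = 3.05×10^-6
Swamee-Jain: f = 0.01391
h_f = f(L/D)V²/(2g) = 0.01391·(1580/0.459)·0.6466²/(2·9.81) = 1.020 m
Δp = ρg·h_f = 995.9·9.81·1.020 = 9.969 kPa

Δp ≈ 9.97 kPa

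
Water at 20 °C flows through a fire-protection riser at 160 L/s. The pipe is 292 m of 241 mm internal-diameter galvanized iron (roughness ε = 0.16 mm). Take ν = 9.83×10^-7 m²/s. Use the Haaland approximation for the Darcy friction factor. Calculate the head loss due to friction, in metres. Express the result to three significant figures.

V = 4Q/(πD²) = 4·0.160/(π·0.241²) = 3.507 m/s
Re = VD/ν = 3.507·0.241/9.83×10^-7 = 8.60×10^5 → turbulent
ε/D = 0.16/241 = 6.64×10^-4
Haaland: f = 0.01827
h_f = f(L/D)V²/(2g) = 0.01827·(292/0.241)·3.507²/(2·9.81) = 13.88 m

h_f ≈ 13.9 m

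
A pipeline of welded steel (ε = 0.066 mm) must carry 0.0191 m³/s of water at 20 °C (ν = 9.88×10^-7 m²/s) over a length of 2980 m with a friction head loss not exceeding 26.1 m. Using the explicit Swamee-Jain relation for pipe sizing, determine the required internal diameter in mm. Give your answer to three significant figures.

Swamee-Jain (Type III): D = 0.66·[ε^1.25·(LQ²/(gh_f))^4.75 + ν·Q^9.4·(L/(gh_f))^5.2]^0.04
LQ²/(gh_f) = 0.004246; L/(gh_f) = 11.64
Term 1 = ε^1.25·(…)^4.75 = 3.22×10^-17; Term 2 = ν·Q^9.4·(…)^5.2 = 2.39×10^-17
D = 0.66·(3.22×10^-17 + 2.39×10^-17)^0.04 = 0.1477 m = 148 mm
Check: V = 1.11 m/s, Re = 1.67×10^5, f = 0.01899, h_f = 24.2 m ≈ 26.1 m ✓

D ≈ 148 mm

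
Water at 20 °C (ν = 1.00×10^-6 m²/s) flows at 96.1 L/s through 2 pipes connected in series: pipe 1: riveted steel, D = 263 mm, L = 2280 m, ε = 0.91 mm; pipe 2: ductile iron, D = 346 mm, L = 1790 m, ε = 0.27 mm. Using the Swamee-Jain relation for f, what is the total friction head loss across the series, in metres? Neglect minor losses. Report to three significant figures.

Pipe 1: V = 1.769 m/s, Re = 4.65×10^5, ε/D = 0.00346, f = 0.02762, h_1 = f(L/D)V²/2g = 38.19 m
Pipe 2: V = 1.022 m/s, Re = 3.54×10^5, ε/D = 7.80×10^-4, f = 0.01962, h_2 = f(L/D)V²/2g = 5.403 m
Series → Q common, losses add: H = Σh = 43.59 m

H ≈ 43.6 m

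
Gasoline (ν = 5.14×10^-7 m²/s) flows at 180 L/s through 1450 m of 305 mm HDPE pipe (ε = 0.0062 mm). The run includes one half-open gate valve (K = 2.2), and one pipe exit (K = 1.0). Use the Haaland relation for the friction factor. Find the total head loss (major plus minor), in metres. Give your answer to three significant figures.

H_L ≈ 17.7 m

V = 4Q/(πD²) = 2.464 m/s; V²/2g = 0.3094 m
Re = 1.46×10^6, ε/D = 2.03×10^-5 → f = 0.01137 (Haaland)
Major: h_f = f(L/D)·V²/2g = 0.01137·4754·0.3094 = 16.72 m
Minor: ΣK = 3.20; h_m = ΣK·V²/2g = 0.9900 m
Total H_L = 16.72 + 0.9900 = 17.71 m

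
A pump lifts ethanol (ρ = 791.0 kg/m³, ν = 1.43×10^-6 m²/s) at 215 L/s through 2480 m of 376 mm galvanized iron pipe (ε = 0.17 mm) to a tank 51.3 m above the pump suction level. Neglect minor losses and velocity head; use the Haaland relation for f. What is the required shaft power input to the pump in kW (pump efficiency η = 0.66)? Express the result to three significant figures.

V = 4Q/(πD²) = 1.936 m/s; Re = 5.09×10^5; ε/D = 4.52×10^-4; f = 0.01725
h_f = f(L/D)V²/2g = 21.74 m
Total head H = z + h_f = 51.3 + 21.74 = 73.04 m
P_hyd = ρgQH = 791.0·9.81·0.215·73.04 = 121.9 kW
P_shaft = P_hyd/η = 121.9/0.66 = 184.6 kW

P_shaft ≈ 185 kW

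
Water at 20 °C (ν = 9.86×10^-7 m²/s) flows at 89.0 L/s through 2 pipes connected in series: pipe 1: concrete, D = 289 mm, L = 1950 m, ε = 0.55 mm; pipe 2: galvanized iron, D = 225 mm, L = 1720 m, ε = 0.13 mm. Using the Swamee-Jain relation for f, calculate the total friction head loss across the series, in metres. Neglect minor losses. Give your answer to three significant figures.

H ≈ 50.6 m

Pipe 1: V = 1.357 m/s, Re = 3.98×10^5, ε/D = 0.00190, f = 0.02372, h_1 = f(L/D)V²/2g = 15.02 m
Pipe 2: V = 2.238 m/s, Re = 5.11×10^5, ε/D = 5.78×10^-4, f = 0.01823, h_2 = f(L/D)V²/2g = 35.58 m
Series → Q common, losses add: H = Σh = 50.60 m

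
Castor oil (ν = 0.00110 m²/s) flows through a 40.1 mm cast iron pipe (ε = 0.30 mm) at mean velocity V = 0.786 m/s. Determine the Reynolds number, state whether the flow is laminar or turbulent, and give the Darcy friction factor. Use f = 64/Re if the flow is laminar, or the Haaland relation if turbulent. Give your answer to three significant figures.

Re = VD/ν = 0.7860·0.0401/0.00110 = 28.7
Re < 2300 → laminar → f = 64/Re = 2.234

Re ≈ 28.7; laminar; f = 64/Re ≈ 2.23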